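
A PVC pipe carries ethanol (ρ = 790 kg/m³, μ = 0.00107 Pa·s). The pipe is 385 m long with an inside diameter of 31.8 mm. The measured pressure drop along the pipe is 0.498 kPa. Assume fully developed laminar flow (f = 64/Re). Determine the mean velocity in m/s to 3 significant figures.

For laminar flow, f = 64/Re with Re = ρVD/μ, so Darcy-Weisbach reduces to ΔP = 32μLV/D². Solving for V: V = ΔP·D²/(32μL) = 498·(0.0318)²/(32·0.00107·385) = 0.0382 m/s.
Check: Re = ρVD/μ = 790·0.0382·0.0318/0.00107 = 896.9 < 2300, so the laminar assumption holds.

V ≈ 0.0382 m/s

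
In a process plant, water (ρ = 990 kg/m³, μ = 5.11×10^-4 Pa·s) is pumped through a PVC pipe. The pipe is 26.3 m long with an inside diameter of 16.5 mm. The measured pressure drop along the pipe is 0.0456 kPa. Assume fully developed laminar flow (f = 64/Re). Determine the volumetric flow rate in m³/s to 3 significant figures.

Q ≈ 6.17×10^-6 m³/s

For laminar flow, f = 64/Re with Re = ρVD/μ, so Darcy-Weisbach reduces to ΔP = 32μLV/D². Solving for V: V = ΔP·D²/(32μL) = 45.6·(0.0165)²/(32·0.000511·26.3) = 0.02887 m/s.
Check: Re = ρVD/μ = 990·0.02887·0.0165/0.000511 = 922.8 < 2300, so the laminar assumption holds.
Q = V·A = 0.02887·(π/4·0.0165²) = 6.173e-06 m³/s = 6.17×10^-6 m³/s.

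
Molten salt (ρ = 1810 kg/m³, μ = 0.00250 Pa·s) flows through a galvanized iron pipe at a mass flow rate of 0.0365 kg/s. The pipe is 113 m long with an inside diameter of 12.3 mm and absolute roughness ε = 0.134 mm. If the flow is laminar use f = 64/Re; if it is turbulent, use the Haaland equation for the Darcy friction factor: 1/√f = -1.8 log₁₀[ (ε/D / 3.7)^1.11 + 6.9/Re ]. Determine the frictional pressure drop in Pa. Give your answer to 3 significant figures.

ΔP ≈ 10100 Pa

A = πD²/4 = π(0.0123)²/4 = 0.0001188 m²; mean velocity V = ṁ/(ρA) = 0.0365/(1810 · 0.0001188) = 0.1697 m/s.
Reynolds number Re = ρVD/μ = 1810 · 0.1697 · 0.0123 / 0.0025 = 1511.
Re < 2300 → laminar flow, so f = 64/Re = 64/1511 = 0.04235 (the turbulent correlation is not needed).
Darcy-Weisbach: ΔP = f(L/D)(ρV²/2) = 0.04235·(113/0.0123)·(1810·0.1697²/2) = 0.04235·9187·26.07 = 1.014e+04 Pa.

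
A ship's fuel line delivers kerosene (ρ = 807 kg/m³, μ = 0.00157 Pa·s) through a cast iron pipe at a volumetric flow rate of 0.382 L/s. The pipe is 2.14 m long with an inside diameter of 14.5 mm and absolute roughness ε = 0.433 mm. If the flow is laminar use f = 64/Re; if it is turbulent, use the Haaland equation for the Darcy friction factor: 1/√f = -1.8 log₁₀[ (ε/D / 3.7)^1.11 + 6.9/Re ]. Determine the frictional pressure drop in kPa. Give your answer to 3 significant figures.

Q = 0.382 L/s = 0.382/1000 = 0.000382 m³/s.
Cross-sectional area A = πD²/4 = π(0.0145)²/4 = 0.0001651 m²; mean velocity V = Q/A = 0.000382/0.0001651 = 2.313 m/s.
Reynolds number Re = ρVD/μ = 807 · 2.313 · 0.0145 / 0.00157 = 1.724e+04.
Re > 4000 → turbulent. Relative roughness ε/D = 0.000433/0.0145 = 0.0299. Haaland: 1/√f = -1.8 log₁₀[(0.0299/3.7)^1.11 + 6.9/1.724e+04] = -1.8 log₁₀[0.00475 + 0.0004] = 4.119, so f = 0.05895.
Darcy-Weisbach: ΔP = f(L/D)(ρV²/2) = 0.05895·(2.14/0.0145)·(807·2.313²/2) = 0.05895·147.6·2159 = 1.879e+04 Pa.
ΔP = 1.879e+04 Pa = 18.8 kPa.

ΔP ≈ 18.8 kPa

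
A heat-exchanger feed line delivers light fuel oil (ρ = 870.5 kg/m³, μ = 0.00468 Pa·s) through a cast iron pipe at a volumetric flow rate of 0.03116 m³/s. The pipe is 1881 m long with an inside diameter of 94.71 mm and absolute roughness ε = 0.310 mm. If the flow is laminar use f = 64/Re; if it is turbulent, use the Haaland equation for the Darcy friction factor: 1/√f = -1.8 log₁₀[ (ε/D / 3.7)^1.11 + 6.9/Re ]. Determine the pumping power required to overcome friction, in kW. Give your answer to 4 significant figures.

P ≈ 149.0 kW

Cross-sectional area A = πD²/4 = π(0.09471)²/4 = 0.007045 m²; mean velocity V = Q/A = 0.03116/0.007045 = 4.423 m/s.
Reynolds number Re = ρVD/μ = 870.5 · 4.423 · 0.09471 / 0.00468 = 7.792e+04.
Re > 4000 → turbulent. Relative roughness ε/D = 0.00031/0.09471 = 0.00327. Haaland: 1/√f = -1.8 log₁₀[(0.00327/3.7)^1.11 + 6.9/7.792e+04] = -1.8 log₁₀[0.000408 + 8.86e-05] = 5.947, so f = 0.02828.
Darcy-Weisbach: ΔP = f(L/D)(ρV²/2) = 0.02828·(1881/0.09471)·(870.5·4.423²/2) = 0.02828·1.986e+04·8515 = 4.782e+06 Pa.
Pumping power P = QΔP = 0.03116·4.782e+06 = 149000 W = 149.0 kW.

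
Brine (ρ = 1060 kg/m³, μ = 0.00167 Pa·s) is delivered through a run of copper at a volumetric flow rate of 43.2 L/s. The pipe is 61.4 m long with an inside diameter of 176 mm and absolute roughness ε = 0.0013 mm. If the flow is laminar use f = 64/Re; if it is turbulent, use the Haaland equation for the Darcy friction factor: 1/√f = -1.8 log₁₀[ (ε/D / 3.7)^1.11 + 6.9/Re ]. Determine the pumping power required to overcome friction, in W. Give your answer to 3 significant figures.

Q = 43.2 L/s = 43.2/1000 = 0.0432 m³/s.
Cross-sectional area A = πD²/4 = π(0.176)²/4 = 0.02433 m²; mean velocity V = Q/A = 0.0432/0.02433 = 1.776 m/s.
Reynolds number Re = ρVD/μ = 1060 · 1.776 · 0.176 / 0.00167 = 1.984e+05.
Re > 4000 → turbulent. Relative roughness ε/D = 1.3e-06/0.176 = 7.39e-06. Haaland: 1/√f = -1.8 log₁₀[(7.39e-06/3.7)^1.11 + 6.9/1.984e+05] = -1.8 log₁₀[4.71e-07 + 3.48e-05] = 8.015, so f = 0.01557.
Darcy-Weisbach: ΔP = f(L/D)(ρV²/2) = 0.01557·(61.4/0.176)·(1060·1.776²/2) = 0.01557·348.9·1671 = 9075 Pa.
Pumping power P = QΔP = 0.0432·9075 = 392.1 W = 392 W.

P ≈ 392 W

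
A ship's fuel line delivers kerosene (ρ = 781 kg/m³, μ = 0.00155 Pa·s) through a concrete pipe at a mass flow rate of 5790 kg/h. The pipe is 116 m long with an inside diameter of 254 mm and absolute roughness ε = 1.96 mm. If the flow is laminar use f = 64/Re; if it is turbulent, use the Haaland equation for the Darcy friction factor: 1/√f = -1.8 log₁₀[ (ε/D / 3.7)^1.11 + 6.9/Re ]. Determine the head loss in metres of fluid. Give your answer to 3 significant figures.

ṁ = 5790 kg/h = 5790/3600 = 1.608 kg/s.
A = πD²/4 = π(0.254)²/4 = 0.05067 m²; mean velocity V = ṁ/(ρA) = 1.608/(781 · 0.05067) = 0.04064 m/s.
Reynolds number Re = ρVD/μ = 781 · 0.04064 · 0.254 / 0.00155 = 5201.
Re > 4000 → turbulent. Relative roughness ε/D = 0.00196/0.254 = 0.00772. Haaland: 1/√f = -1.8 log₁₀[(0.00772/3.7)^1.11 + 6.9/5201] = -1.8 log₁₀[0.00106 + 0.00133] = 4.721, so f = 0.04487.
Darcy-Weisbach: ΔP = f(L/D)(ρV²/2) = 0.04487·(116/0.254)·(781·0.04064²/2) = 0.04487·456.7·0.645 = 13.22 Pa.
Head loss h_f = ΔP/(ρg) = 13.22/(781·9.81) = 0.00173 m.

h_f ≈ 0.00173 m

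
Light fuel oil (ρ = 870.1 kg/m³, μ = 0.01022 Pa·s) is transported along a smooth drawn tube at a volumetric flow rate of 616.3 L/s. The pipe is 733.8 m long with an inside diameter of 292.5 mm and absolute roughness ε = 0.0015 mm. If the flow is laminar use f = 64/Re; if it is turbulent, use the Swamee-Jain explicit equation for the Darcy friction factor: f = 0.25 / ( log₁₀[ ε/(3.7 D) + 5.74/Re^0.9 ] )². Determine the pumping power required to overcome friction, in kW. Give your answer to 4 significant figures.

P ≈ 859.4 kW

Q = 616.3 L/s = 616.3/1000 = 0.6163 m³/s.
Cross-sectional area A = πD²/4 = π(0.2925)²/4 = 0.0672 m²; mean velocity V = Q/A = 0.6163/0.0672 = 9.172 m/s.
Reynolds number Re = ρVD/μ = 870.1 · 9.172 · 0.2925 / 0.0102 = 2.284e+05.
Re > 4000 → turbulent. Relative roughness ε/D = 1.5e-06/0.2925 = 5.13e-06. Swamee-Jain: f = 0.25/(log₁₀[5.13e-06/3.7 + 5.74/2.284e+05^0.9])² = 0.25/(log₁₀[1.39e-06 + 8.63e-05])² = 0.25/(-4.057)² = 0.01519.
Darcy-Weisbach: ΔP = f(L/D)(ρV²/2) = 0.01519·(733.8/0.2925)·(870.1·9.172²/2) = 0.01519·2509·3.66e+04 = 1.395e+06 Pa.
Pumping power P = QΔP = 0.6163·1.395e+06 = 859440 W = 859.4 kW.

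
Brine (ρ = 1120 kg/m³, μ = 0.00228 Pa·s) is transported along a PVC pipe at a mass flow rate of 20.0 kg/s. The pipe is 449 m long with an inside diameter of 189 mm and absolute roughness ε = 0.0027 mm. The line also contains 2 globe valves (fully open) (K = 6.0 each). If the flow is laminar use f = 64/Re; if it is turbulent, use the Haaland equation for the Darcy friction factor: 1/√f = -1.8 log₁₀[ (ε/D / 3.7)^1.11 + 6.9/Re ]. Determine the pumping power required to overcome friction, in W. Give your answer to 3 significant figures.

A = πD²/4 = π(0.189)²/4 = 0.02806 m²; mean velocity V = ṁ/(ρA) = 20/(1120 · 0.02806) = 0.6365 m/s.
Reynolds number Re = ρVD/μ = 1120 · 0.6365 · 0.189 / 0.00228 = 5.909e+04.
Re > 4000 → turbulent. Relative roughness ε/D = 2.7e-06/0.189 = 1.43e-05. Haaland: 1/√f = -1.8 log₁₀[(1.43e-05/3.7)^1.11 + 6.9/5.909e+04] = -1.8 log₁₀[9.8e-07 + 0.000117] = 7.072, so f = 0.01999.
Total minor-loss coefficient ΣK = 2·6 = 12.
ΔP = [f·L/D + ΣK]·(ρV²/2) = [0.01999·449/0.189 + 12]·(1120·0.6365²/2) = [47.5 + 12]·226.9 = 1.35e+04 Pa.
Q = ṁ/ρ = 20/1120 = 0.01786 m³/s.
Pumping power P = QΔP = 0.01786·1.35e+04 = 241.0 W = 241 W.

P ≈ 241 W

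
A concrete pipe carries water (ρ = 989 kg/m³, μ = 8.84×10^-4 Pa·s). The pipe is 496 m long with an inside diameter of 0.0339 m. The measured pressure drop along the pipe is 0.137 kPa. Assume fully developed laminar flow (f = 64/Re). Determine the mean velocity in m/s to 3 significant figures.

V ≈ 0.0112 m/s

For laminar flow, f = 64/Re with Re = ρVD/μ, so Darcy-Weisbach reduces to ΔP = 32μLV/D². Solving for V: V = ΔP·D²/(32μL) = 137·(0.0339)²/(32·0.000884·496) = 0.01122 m/s.
Check: Re = ρVD/μ = 989·0.01122·0.0339/0.000884 = 425.6 < 2300, so the laminar assumption holds.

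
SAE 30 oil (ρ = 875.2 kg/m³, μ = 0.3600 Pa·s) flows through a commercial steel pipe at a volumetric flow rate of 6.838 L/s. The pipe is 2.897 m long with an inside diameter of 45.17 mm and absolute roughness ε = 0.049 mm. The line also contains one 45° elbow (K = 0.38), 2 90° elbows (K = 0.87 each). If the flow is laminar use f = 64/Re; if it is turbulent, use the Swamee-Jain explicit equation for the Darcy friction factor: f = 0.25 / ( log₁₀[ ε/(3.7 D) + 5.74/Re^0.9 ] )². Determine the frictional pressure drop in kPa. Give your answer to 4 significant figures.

ΔP ≈ 86.69 kPa

Q = 6.838 L/s = 6.838/1000 = 0.006838 m³/s.
Cross-sectional area A = πD²/4 = π(0.04517)²/4 = 0.001602 m²; mean velocity V = Q/A = 0.006838/0.001602 = 4.267 m/s.
Reynolds number Re = ρVD/μ = 875.2 · 4.267 · 0.04517 / 0.36 = 468.6.
Re < 2300 → laminar flow, so f = 64/Re = 64/468.6 = 0.1366 (the turbulent correlation is not needed).
Total minor-loss coefficient ΣK = 1·0.38 + 2·0.87 = 2.12.
ΔP = [f·L/D + ΣK]·(ρV²/2) = [0.1366·2.897/0.04517 + 2.12]·(875.2·4.267²/2) = [8.76 + 2.12]·7968 = 8.669e+04 Pa.
ΔP = 8.669e+04 Pa = 86.69 kPa.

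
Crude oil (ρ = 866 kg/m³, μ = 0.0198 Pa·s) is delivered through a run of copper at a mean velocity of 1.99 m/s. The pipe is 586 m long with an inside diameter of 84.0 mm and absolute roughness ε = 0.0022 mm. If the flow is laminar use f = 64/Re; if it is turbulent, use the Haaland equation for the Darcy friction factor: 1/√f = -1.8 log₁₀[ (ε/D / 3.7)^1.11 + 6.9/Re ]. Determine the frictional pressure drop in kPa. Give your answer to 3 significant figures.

Reynolds number Re = ρVD/μ = 866 · 1.99 · 0.084 / 0.0198 = 7311.
Re > 4000 → turbulent. Relative roughness ε/D = 2.2e-06/0.084 = 2.62e-05. Haaland: 1/√f = -1.8 log₁₀[(2.62e-05/3.7)^1.11 + 6.9/7311] = -1.8 log₁₀[1.92e-06 + 0.000944] = 5.444, so f = 0.03375.
Darcy-Weisbach: ΔP = f(L/D)(ρV²/2) = 0.03375·(586/0.084)·(866·1.99²/2) = 0.03375·6976·1715 = 4.037e+05 Pa.
ΔP = 4.037e+05 Pa = 404 kPa.

ΔP ≈ 404 kPa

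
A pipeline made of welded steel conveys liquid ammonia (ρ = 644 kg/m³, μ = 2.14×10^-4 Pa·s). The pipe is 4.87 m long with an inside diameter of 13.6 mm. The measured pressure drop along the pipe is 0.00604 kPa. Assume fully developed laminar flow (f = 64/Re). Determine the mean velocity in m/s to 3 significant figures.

For laminar flow, f = 64/Re with Re = ρVD/μ, so Darcy-Weisbach reduces to ΔP = 32μLV/D². Solving for V: V = ΔP·D²/(32μL) = 6.04·(0.0136)²/(32·0.000214·4.87) = 0.0335 m/s.
Check: Re = ρVD/μ = 644·0.0335·0.0136/0.000214 = 1371 < 2300, so the laminar assumption holds.

V ≈ 0.0335 m/s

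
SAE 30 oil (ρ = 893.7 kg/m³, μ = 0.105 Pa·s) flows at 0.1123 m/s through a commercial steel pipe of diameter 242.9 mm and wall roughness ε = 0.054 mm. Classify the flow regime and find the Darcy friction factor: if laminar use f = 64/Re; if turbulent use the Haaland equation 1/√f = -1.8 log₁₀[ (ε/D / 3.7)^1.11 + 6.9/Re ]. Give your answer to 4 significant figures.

f ≈ 0.2757

Re = ρVD/μ = 893.7·0.1123·0.2429/0.105 = 232.2.
Re < 2300 → laminar, so f = 64/Re = 0.2757 (roughness is irrelevant in laminar flow).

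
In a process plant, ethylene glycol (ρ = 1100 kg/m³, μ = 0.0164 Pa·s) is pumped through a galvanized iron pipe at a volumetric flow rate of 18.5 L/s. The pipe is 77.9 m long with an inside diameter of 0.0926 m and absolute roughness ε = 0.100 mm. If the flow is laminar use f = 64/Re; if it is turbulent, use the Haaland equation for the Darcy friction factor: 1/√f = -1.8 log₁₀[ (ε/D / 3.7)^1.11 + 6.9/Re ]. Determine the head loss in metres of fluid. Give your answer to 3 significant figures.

h_f ≈ 9.28 m

Q = 18.5 L/s = 18.5/1000 = 0.0185 m³/s.
Cross-sectional area A = πD²/4 = π(0.0926)²/4 = 0.006735 m²; mean velocity V = Q/A = 0.0185/0.006735 = 2.747 m/s.
Reynolds number Re = ρVD/μ = 1100 · 2.747 · 0.0926 / 0.0164 = 1.706e+04.
Re > 4000 → turbulent. Relative roughness ε/D = 0.0001/0.0926 = 0.00108. Haaland: 1/√f = -1.8 log₁₀[(0.00108/3.7)^1.11 + 6.9/1.706e+04] = -1.8 log₁₀[0.000119 + 0.000404] = 5.906, so f = 0.02867.
Darcy-Weisbach: ΔP = f(L/D)(ρV²/2) = 0.02867·(77.9/0.0926)·(1100·2.747²/2) = 0.02867·841.3·4150 = 1.001e+05 Pa.
Head loss h_f = ΔP/(ρg) = 1.001e+05/(1100·9.81) = 9.28 m.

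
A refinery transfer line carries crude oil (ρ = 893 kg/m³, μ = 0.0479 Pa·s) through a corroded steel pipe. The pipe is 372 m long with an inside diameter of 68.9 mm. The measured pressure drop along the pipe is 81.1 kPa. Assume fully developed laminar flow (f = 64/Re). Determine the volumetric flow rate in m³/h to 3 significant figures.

For laminar flow, f = 64/Re with Re = ρVD/μ, so Darcy-Weisbach reduces to ΔP = 32μLV/D². Solving for V: V = ΔP·D²/(32μL) = 8.11e+04·(0.0689)²/(32·0.0479·372) = 0.6752 m/s.
Check: Re = ρVD/μ = 893·0.6752·0.0689/0.0479 = 867.3 < 2300, so the laminar assumption holds.
Q = V·A = 0.6752·(π/4·0.0689²) = 0.002517 m³/s = 9.06 m³/h.

Q ≈ 9.06 m³/h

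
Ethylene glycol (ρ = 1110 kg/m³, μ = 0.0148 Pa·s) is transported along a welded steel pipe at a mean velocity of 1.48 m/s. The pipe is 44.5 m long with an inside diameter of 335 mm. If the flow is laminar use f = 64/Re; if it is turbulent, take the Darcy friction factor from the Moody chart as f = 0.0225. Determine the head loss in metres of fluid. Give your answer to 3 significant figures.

Reynolds number Re = ρVD/μ = 1110 · 1.48 · 0.335 / 0.0148 = 3.718e+04.
Re > 4000 → turbulent; use the Moody-chart value f = 0.0225.
Darcy-Weisbach: ΔP = f(L/D)(ρV²/2) = 0.0225·(44.5/0.335)·(1110·1.48²/2) = 0.0225·132.8·1216 = 3633 Pa.
Head loss h_f = ΔP/(ρg) = 3633/(1110·9.81) = 0.334 m.

h_f ≈ 0.334 m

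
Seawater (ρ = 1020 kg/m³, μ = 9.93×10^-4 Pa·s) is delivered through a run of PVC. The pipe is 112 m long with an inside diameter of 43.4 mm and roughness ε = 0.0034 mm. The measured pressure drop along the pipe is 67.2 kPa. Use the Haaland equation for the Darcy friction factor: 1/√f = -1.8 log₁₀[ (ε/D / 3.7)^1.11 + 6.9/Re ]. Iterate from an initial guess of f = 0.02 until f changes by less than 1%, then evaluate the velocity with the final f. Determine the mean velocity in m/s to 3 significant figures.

V ≈ 1.62 m/s

Rearranging Darcy-Weisbach: V = √(2·ΔP·D/(f·L·ρ)). With ε/D = 3.4e-06/0.0434 = 7.83e-05, iterate starting from f = 0.02:
  f = 0.02 → V = √(2·6.72e+04·0.0434/(0.02·112·1020)) = 1.598 m/s; Re = ρVD/μ = 7.123e+04; f → 0.01943
  f = 0.01943 → V = 1.621 m/s; Re = 7.227e+04; f → 0.01937
Converged (Δf/f < 1%). With the final f = 0.01937: V = √(2·6.72e+04·0.0434/(0.01937·112·1020)) = 1.624 m/s.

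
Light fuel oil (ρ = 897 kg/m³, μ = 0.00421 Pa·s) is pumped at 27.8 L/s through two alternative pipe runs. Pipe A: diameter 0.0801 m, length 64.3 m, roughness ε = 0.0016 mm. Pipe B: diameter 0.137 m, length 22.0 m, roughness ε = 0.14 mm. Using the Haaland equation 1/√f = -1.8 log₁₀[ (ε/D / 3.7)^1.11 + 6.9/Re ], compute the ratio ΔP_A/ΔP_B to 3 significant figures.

Pipe A: V = Q/A = 0.0278/0.005039 = 5.517 m/s; Re = 9.415e+04; ε/D = 2e-05; Haaland → f = 0.01812; ΔP_A = f(L/D)(ρV²/2) = 1.986e+05 Pa.
Pipe B: V = Q/A = 0.0278/0.01474 = 1.886 m/s; Re = 5.505e+04; ε/D = 0.00102; Haaland → f = 0.0235; ΔP_B = f(L/D)(ρV²/2) = 6018 Pa.
ΔP_A/ΔP_B = 1.986e+05/6018 = 33.0.

ΔP_A/ΔP_B ≈ 33.0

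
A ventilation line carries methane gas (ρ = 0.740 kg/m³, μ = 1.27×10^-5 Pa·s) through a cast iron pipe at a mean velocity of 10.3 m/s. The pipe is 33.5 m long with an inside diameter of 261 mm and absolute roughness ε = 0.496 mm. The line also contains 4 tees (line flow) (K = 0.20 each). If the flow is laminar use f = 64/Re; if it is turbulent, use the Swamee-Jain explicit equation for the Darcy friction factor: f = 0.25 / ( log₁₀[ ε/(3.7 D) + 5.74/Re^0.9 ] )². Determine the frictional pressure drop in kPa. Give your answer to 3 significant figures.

Reynolds number Re = ρVD/μ = 0.74 · 10.3 · 0.261 / 1.27e-05 = 1.566e+05.
Re > 4000 → turbulent. Relative roughness ε/D = 0.000496/0.261 = 0.0019. Swamee-Jain: f = 0.25/(log₁₀[0.0019/3.7 + 5.74/1.566e+05^0.9])² = 0.25/(log₁₀[0.000514 + 0.000121])² = 0.25/(-3.197)² = 0.02445.
Total minor-loss coefficient ΣK = 4·0.2 = 0.8.
ΔP = [f·L/D + ΣK]·(ρV²/2) = [0.02445·33.5/0.261 + 0.8]·(0.74·10.3²/2) = [3.139 + 0.8]·39.25 = 154.6 Pa.
ΔP = 154.6 Pa = 0.155 kPa.

ΔP ≈ 0.155 kPa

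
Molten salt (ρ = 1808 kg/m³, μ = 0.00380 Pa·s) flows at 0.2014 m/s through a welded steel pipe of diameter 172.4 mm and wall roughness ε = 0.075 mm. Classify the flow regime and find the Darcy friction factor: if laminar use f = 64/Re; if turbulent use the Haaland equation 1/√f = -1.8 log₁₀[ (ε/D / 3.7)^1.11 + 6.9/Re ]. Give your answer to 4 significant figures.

Re = ρVD/μ = 1808·0.2014·0.1724/0.0038 = 1.652e+04.
Re > 4000 → turbulent. ε/D = 7.5e-05/0.1724 = 0.000435; Haaland: 1/√f = -1.8 log₁₀[4.35e-05 + 0.000418] = 6.005, so f = 0.02773.

f ≈ 0.02773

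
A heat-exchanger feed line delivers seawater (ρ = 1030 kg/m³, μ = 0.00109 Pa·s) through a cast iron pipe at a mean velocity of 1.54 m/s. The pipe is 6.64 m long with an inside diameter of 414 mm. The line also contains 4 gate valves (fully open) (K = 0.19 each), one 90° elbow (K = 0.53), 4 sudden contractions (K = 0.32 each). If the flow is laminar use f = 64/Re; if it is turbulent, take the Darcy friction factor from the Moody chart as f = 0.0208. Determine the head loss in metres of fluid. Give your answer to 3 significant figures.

Reynolds number Re = ρVD/μ = 1030 · 1.54 · 0.414 / 0.00109 = 6.025e+05.
Re > 4000 → turbulent; use the Moody-chart value f = 0.0208.
Total minor-loss coefficient ΣK = 4·0.19 + 1·0.53 + 4·0.32 = 2.57.
ΔP = [f·L/D + ΣK]·(ρV²/2) = [0.0208·6.64/0.414 + 2.57]·(1030·1.54²/2) = [0.3336 + 2.57]·1221 = 3546 Pa.
Head loss h_f = ΔP/(ρg) = 3546/(1030·9.81) = 0.351 m.

h_f ≈ 0.351 m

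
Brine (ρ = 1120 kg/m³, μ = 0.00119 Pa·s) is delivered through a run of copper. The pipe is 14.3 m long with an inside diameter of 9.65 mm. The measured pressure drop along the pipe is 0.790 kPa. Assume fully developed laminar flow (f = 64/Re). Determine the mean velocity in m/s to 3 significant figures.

For laminar flow, f = 64/Re with Re = ρVD/μ, so Darcy-Weisbach reduces to ΔP = 32μLV/D². Solving for V: V = ΔP·D²/(32μL) = 790·(0.00965)²/(32·0.00119·14.3) = 0.1351 m/s.
Check: Re = ρVD/μ = 1120·0.1351·0.00965/0.00119 = 1227 < 2300, so the laminar assumption holds.

V ≈ 0.135 m/s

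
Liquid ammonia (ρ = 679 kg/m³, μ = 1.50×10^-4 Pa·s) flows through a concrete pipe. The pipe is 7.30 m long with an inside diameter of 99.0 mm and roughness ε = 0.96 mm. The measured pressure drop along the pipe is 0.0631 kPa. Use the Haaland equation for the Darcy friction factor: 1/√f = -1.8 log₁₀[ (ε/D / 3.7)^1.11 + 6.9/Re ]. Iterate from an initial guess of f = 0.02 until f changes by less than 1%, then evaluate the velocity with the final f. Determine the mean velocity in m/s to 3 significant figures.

Rearranging Darcy-Weisbach: V = √(2·ΔP·D/(f·L·ρ)). With ε/D = 0.00096/0.099 = 0.0097, iterate starting from f = 0.02:
  f = 0.02 → V = √(2·63.1·0.099/(0.02·7.3·679)) = 0.355 m/s; Re = ρVD/μ = 1.591e+05; f → 0.03795
  f = 0.03795 → V = 0.2577 m/s; Re = 1.155e+05; f → 0.03808
Converged (Δf/f < 1%). With the final f = 0.03808: V = √(2·63.1·0.099/(0.03808·7.3·679)) = 0.2573 m/s.

V ≈ 0.257 m/s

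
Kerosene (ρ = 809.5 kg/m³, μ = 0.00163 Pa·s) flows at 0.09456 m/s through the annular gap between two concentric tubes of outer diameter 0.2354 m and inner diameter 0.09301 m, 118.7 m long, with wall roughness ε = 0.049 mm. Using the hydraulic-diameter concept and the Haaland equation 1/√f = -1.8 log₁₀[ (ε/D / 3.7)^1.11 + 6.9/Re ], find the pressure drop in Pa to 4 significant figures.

Hydraulic diameter D_h = 4A/P = D_o - D_i = 0.2354 - 0.09301 = 0.1424 m.
Re = ρVD_h/μ = 809.5·0.09456·0.1424/0.00163 = 6687.
ε/D_h = 4.9e-05/0.1424 = 0.000344; Haaland gives 1/√f = -1.8 log₁₀[3.35e-05+0.00103] = 5.35, so f = 0.03493.
ΔP = f(L/D_h)(ρV²/2) = 0.03493·118.7/0.1424·3.619 = 105.4 Pa.

ΔP ≈ 105.4 Pa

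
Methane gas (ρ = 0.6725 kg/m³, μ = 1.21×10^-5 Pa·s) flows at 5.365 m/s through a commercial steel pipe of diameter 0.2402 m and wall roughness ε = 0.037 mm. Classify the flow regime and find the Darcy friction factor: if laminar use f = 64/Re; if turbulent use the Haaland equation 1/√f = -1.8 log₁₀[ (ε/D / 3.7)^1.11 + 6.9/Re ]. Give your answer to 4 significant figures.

Re = ρVD/μ = 0.6725·5.365·0.2402/1.21e-05 = 7.162e+04.
Re > 4000 → turbulent. ε/D = 3.7e-05/0.2402 = 0.000154; Haaland: 1/√f = -1.8 log₁₀[1.37e-05 + 9.63e-05] = 7.125, so f = 0.0197.

f ≈ 0.01970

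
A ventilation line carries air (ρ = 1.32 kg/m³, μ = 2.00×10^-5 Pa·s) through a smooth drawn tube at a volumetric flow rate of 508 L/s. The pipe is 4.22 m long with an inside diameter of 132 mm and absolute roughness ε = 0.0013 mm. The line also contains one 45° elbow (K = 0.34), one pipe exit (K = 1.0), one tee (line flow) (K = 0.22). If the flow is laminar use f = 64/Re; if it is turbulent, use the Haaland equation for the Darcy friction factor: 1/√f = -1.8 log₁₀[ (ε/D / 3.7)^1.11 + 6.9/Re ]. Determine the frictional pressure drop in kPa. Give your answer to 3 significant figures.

ΔP ≈ 1.83 kPa

Q = 508 L/s = 508/1000 = 0.508 m³/s.
Cross-sectional area A = πD²/4 = π(0.132)²/4 = 0.01368 m²; mean velocity V = Q/A = 0.508/0.01368 = 37.12 m/s.
Reynolds number Re = ρVD/μ = 1.32 · 37.12 · 0.132 / 2e-05 = 3.234e+05.
Re > 4000 → turbulent. Relative roughness ε/D = 1.3e-06/0.132 = 9.85e-06. Haaland: 1/√f = -1.8 log₁₀[(9.85e-06/3.7)^1.11 + 6.9/3.234e+05] = -1.8 log₁₀[6.49e-07 + 2.13e-05] = 8.384, so f = 0.01423.
Total minor-loss coefficient ΣK = 1·0.34 + 1·1 + 1·0.22 = 1.56.
ΔP = [f·L/D + ΣK]·(ρV²/2) = [0.01423·4.22/0.132 + 1.56]·(1.32·37.12²/2) = [0.4548 + 1.56]·909.5 = 1832 Pa.
ΔP = 1832 Pa = 1.83 kPa.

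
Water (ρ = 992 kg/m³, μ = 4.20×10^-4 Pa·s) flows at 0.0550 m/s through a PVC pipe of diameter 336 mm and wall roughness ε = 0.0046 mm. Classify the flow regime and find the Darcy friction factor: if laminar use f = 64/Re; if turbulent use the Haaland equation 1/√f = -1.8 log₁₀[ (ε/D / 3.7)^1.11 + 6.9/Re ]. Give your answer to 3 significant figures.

Re = ρVD/μ = 992·0.055·0.336/0.00042 = 4.365e+04.
Re > 4000 → turbulent. ε/D = 4.6e-06/0.336 = 1.37e-05; Haaland: 1/√f = -1.8 log₁₀[9.35e-07 + 0.000158] = 6.837, so f = 0.02139.

f ≈ 0.0214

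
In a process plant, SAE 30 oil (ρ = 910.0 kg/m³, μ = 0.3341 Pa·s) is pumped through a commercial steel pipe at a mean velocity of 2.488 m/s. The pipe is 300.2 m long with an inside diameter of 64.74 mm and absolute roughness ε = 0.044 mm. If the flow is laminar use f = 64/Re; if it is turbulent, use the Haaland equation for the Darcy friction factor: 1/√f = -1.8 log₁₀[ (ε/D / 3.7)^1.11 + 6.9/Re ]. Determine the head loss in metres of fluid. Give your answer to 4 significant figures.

Reynolds number Re = ρVD/μ = 910 · 2.488 · 0.06474 / 0.334 = 438.7.
Re < 2300 → laminar flow, so f = 64/Re = 64/438.7 = 0.1459 (the turbulent correlation is not needed).
Darcy-Weisbach: ΔP = f(L/D)(ρV²/2) = 0.1459·(300.2/0.06474)·(910·2.488²/2) = 0.1459·4637·2817 = 1.905e+06 Pa.
Head loss h_f = ΔP/(ρg) = 1.905e+06/(910·9.81) = 213.4 m.

h_f ≈ 213.4 m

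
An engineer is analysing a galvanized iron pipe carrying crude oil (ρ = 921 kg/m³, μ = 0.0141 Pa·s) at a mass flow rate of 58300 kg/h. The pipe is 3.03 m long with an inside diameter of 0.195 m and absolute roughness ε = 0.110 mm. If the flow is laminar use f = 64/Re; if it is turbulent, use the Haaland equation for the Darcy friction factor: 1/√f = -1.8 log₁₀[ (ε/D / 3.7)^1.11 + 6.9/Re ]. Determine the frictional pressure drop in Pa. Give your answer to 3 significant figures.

ṁ = 58300 kg/h = 58300/3600 = 16.19 kg/s.
A = πD²/4 = π(0.195)²/4 = 0.02986 m²; mean velocity V = ṁ/(ρA) = 16.19/(921 · 0.02986) = 0.5888 m/s.
Reynolds number Re = ρVD/μ = 921 · 0.5888 · 0.195 / 0.0141 = 7499.
Re > 4000 → turbulent. Relative roughness ε/D = 0.00011/0.195 = 0.000564. Haaland: 1/√f = -1.8 log₁₀[(0.000564/3.7)^1.11 + 6.9/7499] = -1.8 log₁₀[5.8e-05 + 0.00092] = 5.417, so f = 0.03407.
Darcy-Weisbach: ΔP = f(L/D)(ρV²/2) = 0.03407·(3.03/0.195)·(921·0.5888²/2) = 0.03407·15.54·159.6 = 84.52 Pa.

ΔP ≈ 84.5 Pa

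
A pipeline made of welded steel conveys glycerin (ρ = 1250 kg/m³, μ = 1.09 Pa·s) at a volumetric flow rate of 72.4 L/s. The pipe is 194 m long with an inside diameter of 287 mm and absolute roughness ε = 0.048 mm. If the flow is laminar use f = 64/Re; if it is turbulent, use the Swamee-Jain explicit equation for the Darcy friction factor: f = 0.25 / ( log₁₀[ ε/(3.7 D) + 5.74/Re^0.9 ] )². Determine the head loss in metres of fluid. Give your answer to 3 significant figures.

h_f ≈ 7.50 m

Q = 72.4 L/s = 72.4/1000 = 0.0724 m³/s.
Cross-sectional area A = πD²/4 = π(0.287)²/4 = 0.06469 m²; mean velocity V = Q/A = 0.0724/0.06469 = 1.119 m/s.
Reynolds number Re = ρVD/μ = 1250 · 1.119 · 0.287 / 1.09 = 368.3.
Re < 2300 → laminar flow, so f = 64/Re = 64/368.3 = 0.1738 (the turbulent correlation is not needed).
Darcy-Weisbach: ΔP = f(L/D)(ρV²/2) = 0.1738·(194/0.287)·(1250·1.119²/2) = 0.1738·676·782.8 = 9.194e+04 Pa.
Head loss h_f = ΔP/(ρg) = 9.194e+04/(1250·9.81) = 7.50 m.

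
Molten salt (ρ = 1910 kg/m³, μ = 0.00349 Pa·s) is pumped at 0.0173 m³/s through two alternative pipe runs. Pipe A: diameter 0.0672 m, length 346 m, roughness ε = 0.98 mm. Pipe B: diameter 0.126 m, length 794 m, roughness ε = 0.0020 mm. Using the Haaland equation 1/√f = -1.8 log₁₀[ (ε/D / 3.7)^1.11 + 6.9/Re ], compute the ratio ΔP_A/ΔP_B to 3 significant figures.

Pipe A: V = Q/A = 0.0173/0.003547 = 4.878 m/s; Re = 1.794e+05; ε/D = 0.0146; Haaland → f = 0.04358; ΔP_A = f(L/D)(ρV²/2) = 5.099e+06 Pa.
Pipe B: V = Q/A = 0.0173/0.01247 = 1.387 m/s; Re = 9.567e+04; ε/D = 1.59e-05; Haaland → f = 0.01805; ΔP_B = f(L/D)(ρV²/2) = 2.091e+05 Pa.
ΔP_A/ΔP_B = 5.099e+06/2.091e+05 = 24.4.

ΔP_A/ΔP_B ≈ 24.4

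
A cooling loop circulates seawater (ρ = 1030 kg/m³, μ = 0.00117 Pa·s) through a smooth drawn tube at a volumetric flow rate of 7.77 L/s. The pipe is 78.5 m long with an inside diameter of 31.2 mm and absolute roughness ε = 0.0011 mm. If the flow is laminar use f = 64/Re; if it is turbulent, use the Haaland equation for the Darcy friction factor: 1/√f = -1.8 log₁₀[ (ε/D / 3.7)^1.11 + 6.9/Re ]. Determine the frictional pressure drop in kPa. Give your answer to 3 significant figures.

Q = 7.77 L/s = 7.77/1000 = 0.00777 m³/s.
Cross-sectional area A = πD²/4 = π(0.0312)²/4 = 0.0007645 m²; mean velocity V = Q/A = 0.00777/0.0007645 = 10.16 m/s.
Reynolds number Re = ρVD/μ = 1030 · 10.16 · 0.0312 / 0.00117 = 2.791e+05.
Re > 4000 → turbulent. Relative roughness ε/D = 1.1e-06/0.0312 = 3.53e-05. Haaland: 1/√f = -1.8 log₁₀[(3.53e-05/3.7)^1.11 + 6.9/2.791e+05] = -1.8 log₁₀[2.67e-06 + 2.47e-05] = 8.212, so f = 0.01483.
Darcy-Weisbach: ΔP = f(L/D)(ρV²/2) = 0.01483·(78.5/0.0312)·(1030·10.16²/2) = 0.01483·2516·5.319e+04 = 1.984e+06 Pa.
ΔP = 1.984e+06 Pa = 1980 kPa.

ΔP ≈ 1980 kPa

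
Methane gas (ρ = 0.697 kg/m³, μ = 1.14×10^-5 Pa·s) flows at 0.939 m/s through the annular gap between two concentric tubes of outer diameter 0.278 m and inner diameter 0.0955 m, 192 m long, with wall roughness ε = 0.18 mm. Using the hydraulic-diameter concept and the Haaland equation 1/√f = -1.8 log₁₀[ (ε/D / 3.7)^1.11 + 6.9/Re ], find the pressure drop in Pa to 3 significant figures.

ΔP ≈ 10.3 Pa

Hydraulic diameter D_h = 4A/P = D_o - D_i = 0.278 - 0.0955 = 0.1825 m.
Re = ρVD_h/μ = 0.697·0.939·0.1825/1.14e-05 = 1.048e+04.
ε/D_h = 0.00018/0.1825 = 0.000986; Haaland gives 1/√f = -1.8 log₁₀[0.000108+0.000659] = 5.608, so f = 0.0318.
ΔP = f(L/D_h)(ρV²/2) = 0.0318·192/0.1825·0.3073 = 10.28 Pa.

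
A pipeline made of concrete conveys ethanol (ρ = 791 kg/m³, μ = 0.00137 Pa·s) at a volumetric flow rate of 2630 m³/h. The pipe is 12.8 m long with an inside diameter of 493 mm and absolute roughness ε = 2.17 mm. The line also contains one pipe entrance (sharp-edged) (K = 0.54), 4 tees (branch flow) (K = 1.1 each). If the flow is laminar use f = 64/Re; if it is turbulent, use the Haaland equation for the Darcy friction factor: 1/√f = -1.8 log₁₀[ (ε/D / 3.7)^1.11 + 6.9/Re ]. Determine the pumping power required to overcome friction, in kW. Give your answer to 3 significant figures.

P ≈ 24.1 kW

Q = 2630 m³/h = 2630/3600 = 0.7306 m³/s.
Cross-sectional area A = πD²/4 = π(0.493)²/4 = 0.1909 m²; mean velocity V = Q/A = 0.7306/0.1909 = 3.827 m/s.
Reynolds number Re = ρVD/μ = 791 · 3.827 · 0.493 / 0.00137 = 1.089e+06.
Re > 4000 → turbulent. Relative roughness ε/D = 0.00217/0.493 = 0.0044. Haaland: 1/√f = -1.8 log₁₀[(0.0044/3.7)^1.11 + 6.9/1.089e+06] = -1.8 log₁₀[0.000567 + 6.33e-06] = 5.835, so f = 0.02937.
Total minor-loss coefficient ΣK = 1·0.54 + 4·1.1 = 4.94.
ΔP = [f·L/D + ΣK]·(ρV²/2) = [0.02937·12.8/0.493 + 4.94]·(791·3.827²/2) = [0.7627 + 4.94]·5793 = 3.303e+04 Pa.
Pumping power P = QΔP = 0.7306·3.303e+04 = 24130 W = 24.1 kW.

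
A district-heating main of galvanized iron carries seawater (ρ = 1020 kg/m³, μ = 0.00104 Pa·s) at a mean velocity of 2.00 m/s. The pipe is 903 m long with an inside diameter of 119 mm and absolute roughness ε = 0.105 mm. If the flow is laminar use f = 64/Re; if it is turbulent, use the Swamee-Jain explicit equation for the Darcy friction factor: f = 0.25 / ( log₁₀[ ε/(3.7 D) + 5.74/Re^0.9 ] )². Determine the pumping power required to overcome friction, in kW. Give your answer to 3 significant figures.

P ≈ 7.07 kW

Reynolds number Re = ρVD/μ = 1020 · 2 · 0.119 / 0.00104 = 2.334e+05.
Re > 4000 → turbulent. Relative roughness ε/D = 0.000105/0.119 = 0.000882. Swamee-Jain: f = 0.25/(log₁₀[0.000882/3.7 + 5.74/2.334e+05^0.9])² = 0.25/(log₁₀[0.000238 + 8.46e-05])² = 0.25/(-3.491)² = 0.02052.
Darcy-Weisbach: ΔP = f(L/D)(ρV²/2) = 0.02052·(903/0.119)·(1020·2²/2) = 0.02052·7588·2040 = 3.176e+05 Pa.
Q = V·A = 2·0.01112 = 0.02224 m³/s.
Pumping power P = QΔP = 0.02224·3.176e+05 = 7065 W = 7.07 kW.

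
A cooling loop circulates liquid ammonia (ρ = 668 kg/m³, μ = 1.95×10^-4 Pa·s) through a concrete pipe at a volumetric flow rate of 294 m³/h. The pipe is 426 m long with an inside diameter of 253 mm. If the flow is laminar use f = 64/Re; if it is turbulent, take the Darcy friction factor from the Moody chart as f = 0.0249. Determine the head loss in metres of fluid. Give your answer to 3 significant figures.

Q = 294 m³/h = 294/3600 = 0.08167 m³/s.
Cross-sectional area A = πD²/4 = π(0.253)²/4 = 0.05027 m²; mean velocity V = Q/A = 0.08167/0.05027 = 1.624 m/s.
Reynolds number Re = ρVD/μ = 668 · 1.624 · 0.253 / 0.000195 = 1.408e+06.
Re > 4000 → turbulent; use the Moody-chart value f = 0.0249.
Darcy-Weisbach: ΔP = f(L/D)(ρV²/2) = 0.0249·(426/0.253)·(668·1.624²/2) = 0.0249·1684·881.4 = 3.695e+04 Pa.
Head loss h_f = ΔP/(ρg) = 3.695e+04/(668·9.81) = 5.64 m.

h_f ≈ 5.64 m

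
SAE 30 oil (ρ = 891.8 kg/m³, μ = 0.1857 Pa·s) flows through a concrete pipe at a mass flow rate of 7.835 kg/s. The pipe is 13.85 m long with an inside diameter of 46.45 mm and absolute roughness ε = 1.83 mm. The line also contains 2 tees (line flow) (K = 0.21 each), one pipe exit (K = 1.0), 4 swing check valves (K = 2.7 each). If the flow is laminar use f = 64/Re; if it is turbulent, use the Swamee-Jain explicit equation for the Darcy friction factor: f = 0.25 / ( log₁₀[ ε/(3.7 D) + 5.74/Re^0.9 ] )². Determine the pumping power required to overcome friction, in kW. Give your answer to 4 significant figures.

P ≈ 3.024 kW

A = πD²/4 = π(0.04645)²/4 = 0.001695 m²; mean velocity V = ṁ/(ρA) = 7.835/(891.8 · 0.001695) = 5.185 m/s.
Reynolds number Re = ρVD/μ = 891.8 · 5.185 · 0.04645 / 0.186 = 1157.
Re < 2300 → laminar flow, so f = 64/Re = 64/1157 = 0.05534 (the turbulent correlation is not needed).
Total minor-loss coefficient ΣK = 2·0.21 + 1·1 + 4·2.7 = 12.2.
ΔP = [f·L/D + ΣK]·(ρV²/2) = [0.05534·13.85/0.04645 + 12.2]·(891.8·5.185²/2) = [16.5 + 12.2]·1.199e+04 = 3.442e+05 Pa.
Q = ṁ/ρ = 7.835/891.8 = 0.008786 m³/s.
Pumping power P = QΔP = 0.008786·3.442e+05 = 3024.3 W = 3.024 kW.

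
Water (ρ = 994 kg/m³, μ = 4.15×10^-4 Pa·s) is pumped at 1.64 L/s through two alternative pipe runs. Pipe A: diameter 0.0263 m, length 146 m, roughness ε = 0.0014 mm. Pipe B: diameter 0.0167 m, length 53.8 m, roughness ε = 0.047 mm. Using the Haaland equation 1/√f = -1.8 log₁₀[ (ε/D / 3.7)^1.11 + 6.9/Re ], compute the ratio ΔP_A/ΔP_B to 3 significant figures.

ΔP_A/ΔP_B ≈ 0.171

Pipe A: V = Q/A = 0.00164/0.0005433 = 3.019 m/s; Re = 1.902e+05; ε/D = 5.32e-05; Haaland → f = 0.016; ΔP_A = f(L/D)(ρV²/2) = 4.022e+05 Pa.
Pipe B: V = Q/A = 0.00164/0.000219 = 7.487 m/s; Re = 2.995e+05; ε/D = 0.00281; Haaland → f = 0.02618; ΔP_B = f(L/D)(ρV²/2) = 2.349e+06 Pa.
ΔP_A/ΔP_B = 4.022e+05/2.349e+06 = 0.171.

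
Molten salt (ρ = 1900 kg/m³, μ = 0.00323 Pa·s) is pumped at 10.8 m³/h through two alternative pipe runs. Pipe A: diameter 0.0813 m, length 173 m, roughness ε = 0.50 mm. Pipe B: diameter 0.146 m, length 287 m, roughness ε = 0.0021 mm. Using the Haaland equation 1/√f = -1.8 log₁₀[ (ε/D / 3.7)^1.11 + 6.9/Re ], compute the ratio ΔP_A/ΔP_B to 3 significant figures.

Pipe A: V = Q/A = 0.003/0.005191 = 0.5779 m/s; Re = 2.764e+04; ε/D = 0.00615; Haaland → f = 0.03499; ΔP_A = f(L/D)(ρV²/2) = 2.362e+04 Pa.
Pipe B: V = Q/A = 0.003/0.01674 = 0.1792 m/s; Re = 1.539e+04; ε/D = 1.44e-05; Haaland → f = 0.02754; ΔP_B = f(L/D)(ρV²/2) = 1652 Pa.
ΔP_A/ΔP_B = 2.362e+04/1652 = 14.3.

ΔP_A/ΔP_B ≈ 14.3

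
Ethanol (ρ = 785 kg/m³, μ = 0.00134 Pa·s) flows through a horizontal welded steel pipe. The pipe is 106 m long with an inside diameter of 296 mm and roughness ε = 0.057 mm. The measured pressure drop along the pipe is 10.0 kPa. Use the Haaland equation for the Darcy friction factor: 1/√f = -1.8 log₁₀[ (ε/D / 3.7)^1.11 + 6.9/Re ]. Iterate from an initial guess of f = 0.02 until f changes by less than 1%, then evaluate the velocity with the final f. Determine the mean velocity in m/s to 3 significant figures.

V ≈ 2.13 m/s

Rearranging Darcy-Weisbach: V = √(2·ΔP·D/(f·L·ρ)). With ε/D = 5.7e-05/0.296 = 0.000193, iterate starting from f = 0.02:
  f = 0.02 → V = √(2·1e+04·0.296/(0.02·106·785)) = 1.886 m/s; Re = ρVD/μ = 3.271e+05; f → 0.01585
  f = 0.01585 → V = 2.118 m/s; Re = 3.674e+05; f → 0.01566
  f = 0.01566 → V = 2.131 m/s; Re = 3.696e+05; f → 0.01565
Converged (Δf/f < 1%). With the final f = 0.01565: V = √(2·1e+04·0.296/(0.01565·106·785)) = 2.132 m/s.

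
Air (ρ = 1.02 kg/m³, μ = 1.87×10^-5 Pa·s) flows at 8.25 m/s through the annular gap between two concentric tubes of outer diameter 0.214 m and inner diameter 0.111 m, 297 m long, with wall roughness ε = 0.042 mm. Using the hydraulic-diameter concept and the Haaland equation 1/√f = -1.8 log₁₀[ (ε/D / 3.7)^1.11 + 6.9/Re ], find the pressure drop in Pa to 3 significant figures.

Hydraulic diameter D_h = 4A/P = D_o - D_i = 0.214 - 0.111 = 0.103 m.
Re = ρVD_h/μ = 1.02·8.25·0.103/1.87e-05 = 4.635e+04.
ε/D_h = 4.2e-05/0.103 = 0.000408; Haaland gives 1/√f = -1.8 log₁₀[4.04e-05+0.000149] = 6.701, so f = 0.02227.
ΔP = f(L/D_h)(ρV²/2) = 0.02227·297/0.103·34.71 = 2229 Pa.

ΔP ≈ 2230 Pa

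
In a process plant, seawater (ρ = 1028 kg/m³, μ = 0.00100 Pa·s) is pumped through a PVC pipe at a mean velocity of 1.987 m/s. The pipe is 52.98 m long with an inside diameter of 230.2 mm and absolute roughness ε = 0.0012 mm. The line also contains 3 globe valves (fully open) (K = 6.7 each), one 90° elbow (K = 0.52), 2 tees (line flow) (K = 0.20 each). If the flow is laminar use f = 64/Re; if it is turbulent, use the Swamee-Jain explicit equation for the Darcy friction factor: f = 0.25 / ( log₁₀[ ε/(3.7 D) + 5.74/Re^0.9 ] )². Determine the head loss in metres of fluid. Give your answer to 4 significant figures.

h_f ≈ 4.847 m

Reynolds number Re = ρVD/μ = 1028 · 1.987 · 0.2302 / 0.001 = 4.702e+05.
Re > 4000 → turbulent. Relative roughness ε/D = 1.2e-06/0.2302 = 5.21e-06. Swamee-Jain: f = 0.25/(log₁₀[5.21e-06/3.7 + 5.74/4.702e+05^0.9])² = 0.25/(log₁₀[1.41e-06 + 4.51e-05])² = 0.25/(-4.333)² = 0.01332.
Total minor-loss coefficient ΣK = 3·6.7 + 1·0.52 + 2·0.2 = 21.
ΔP = [f·L/D + ΣK]·(ρV²/2) = [0.01332·52.98/0.2302 + 21]·(1028·1.987²/2) = [3.065 + 21]·2029 = 4.888e+04 Pa.
Head loss h_f = ΔP/(ρg) = 4.888e+04/(1028·9.81) = 4.847 m.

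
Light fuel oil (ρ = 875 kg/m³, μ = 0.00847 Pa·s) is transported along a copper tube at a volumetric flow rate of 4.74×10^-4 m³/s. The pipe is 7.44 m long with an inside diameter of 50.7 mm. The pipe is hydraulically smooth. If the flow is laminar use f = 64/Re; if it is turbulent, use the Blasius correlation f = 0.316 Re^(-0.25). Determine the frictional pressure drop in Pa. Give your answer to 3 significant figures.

ΔP ≈ 184 Pa

Cross-sectional area A = πD²/4 = π(0.0507)²/4 = 0.002019 m²; mean velocity V = Q/A = 0.000474/0.002019 = 0.2348 m/s.
Reynolds number Re = ρVD/μ = 875 · 0.2348 · 0.0507 / 0.00847 = 1230.
Re < 2300 → laminar flow, so f = 64/Re = 64/1230 = 0.05204 (the turbulent correlation is not needed).
Darcy-Weisbach: ΔP = f(L/D)(ρV²/2) = 0.05204·(7.44/0.0507)·(875·0.2348²/2) = 0.05204·146.7·24.12 = 184.2 Pa.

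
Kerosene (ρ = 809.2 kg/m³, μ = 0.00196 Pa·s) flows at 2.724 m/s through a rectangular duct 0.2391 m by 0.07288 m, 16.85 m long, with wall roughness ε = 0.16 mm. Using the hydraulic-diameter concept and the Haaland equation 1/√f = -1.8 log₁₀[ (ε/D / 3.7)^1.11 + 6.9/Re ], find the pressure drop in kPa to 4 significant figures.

ΔP ≈ 10.43 kPa

Hydraulic diameter D_h = 4A/P = 4·(0.2391·0.07288)/(2·(0.2391+0.07288)) = 0.0697/0.624 = 0.1117 m.
Re = ρVD_h/μ = 809.2·2.724·0.1117/0.00196 = 1.256e+05.
ε/D_h = 0.00016/0.1117 = 0.00143; Haaland gives 1/√f = -1.8 log₁₀[0.000163+5.49e-05] = 6.591, so f = 0.02302.
ΔP = f(L/D_h)(ρV²/2) = 0.02302·16.85/0.1117·3002 = 1.043e+04 Pa.
ΔP = 10.43 kPa.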